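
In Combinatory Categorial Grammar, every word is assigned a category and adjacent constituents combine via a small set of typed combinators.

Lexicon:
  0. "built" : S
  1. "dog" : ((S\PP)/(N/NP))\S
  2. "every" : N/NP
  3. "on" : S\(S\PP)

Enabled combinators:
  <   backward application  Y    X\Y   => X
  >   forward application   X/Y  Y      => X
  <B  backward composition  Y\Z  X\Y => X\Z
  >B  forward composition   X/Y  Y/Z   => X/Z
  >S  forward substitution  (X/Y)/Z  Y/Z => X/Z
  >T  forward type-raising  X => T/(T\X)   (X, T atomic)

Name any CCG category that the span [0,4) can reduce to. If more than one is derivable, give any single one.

S

[0,4] S   <
  [0,3] S\PP   >
    [0,2] (S\PP)/(N/NP)   <
      [0,1] "built" : S
      [1,2] "dog" : ((S\PP)/(N/NP))\S
    [2,3] "every" : N/NP
  [3,4] "on" : S\(S\PP)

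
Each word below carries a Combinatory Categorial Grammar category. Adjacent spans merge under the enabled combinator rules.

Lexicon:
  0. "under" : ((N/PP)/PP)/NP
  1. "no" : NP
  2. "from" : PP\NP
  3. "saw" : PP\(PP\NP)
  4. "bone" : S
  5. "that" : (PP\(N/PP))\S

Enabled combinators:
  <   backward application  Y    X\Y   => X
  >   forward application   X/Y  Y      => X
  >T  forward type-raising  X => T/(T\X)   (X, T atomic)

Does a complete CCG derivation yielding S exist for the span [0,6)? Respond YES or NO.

((N/PP)/PP)/NP NP PP\NP PP\(PP\NP) S (PP\(N/PP))\S
CKY chart[0,6] = {N/(N\PP), NP/(NP\PP), PP, PP/(PP\PP), S/(S\PP)}; S ∉ chart

NO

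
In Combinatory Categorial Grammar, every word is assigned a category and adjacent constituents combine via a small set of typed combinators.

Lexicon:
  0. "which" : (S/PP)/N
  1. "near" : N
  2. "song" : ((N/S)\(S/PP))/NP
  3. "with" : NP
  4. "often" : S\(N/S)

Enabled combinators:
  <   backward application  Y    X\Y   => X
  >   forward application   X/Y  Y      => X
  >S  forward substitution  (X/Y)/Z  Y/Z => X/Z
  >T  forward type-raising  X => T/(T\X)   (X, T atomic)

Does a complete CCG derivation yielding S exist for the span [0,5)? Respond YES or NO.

YES

[0,5] S   <
  [0,4] N/S   <
    [0,2] S/PP   >
      [0,1] "which" : (S/PP)/N
      [1,2] "near" : N
    [2,4] (N/S)\(S/PP)   >
      [2,3] "song" : ((N/S)\(S/PP))/NP
      [3,4] "with" : NP
  [4,5] "often" : S\(N/S)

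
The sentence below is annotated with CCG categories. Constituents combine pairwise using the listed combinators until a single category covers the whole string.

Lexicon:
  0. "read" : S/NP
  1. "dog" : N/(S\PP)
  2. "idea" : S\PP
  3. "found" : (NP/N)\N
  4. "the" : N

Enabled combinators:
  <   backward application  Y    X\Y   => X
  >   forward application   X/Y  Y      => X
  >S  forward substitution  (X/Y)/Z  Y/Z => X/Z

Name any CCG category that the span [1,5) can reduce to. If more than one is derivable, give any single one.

[0,5] S   >
  [0,1] "read" : S/NP
  [1,5] NP   >
    [1,4] NP/N   <
      [1,3] N   >
        [1,2] "dog" : N/(S\PP)
        [2,3] "idea" : S\PP
      [3,4] "found" : (NP/N)\N
    [4,5] "the" : N

NP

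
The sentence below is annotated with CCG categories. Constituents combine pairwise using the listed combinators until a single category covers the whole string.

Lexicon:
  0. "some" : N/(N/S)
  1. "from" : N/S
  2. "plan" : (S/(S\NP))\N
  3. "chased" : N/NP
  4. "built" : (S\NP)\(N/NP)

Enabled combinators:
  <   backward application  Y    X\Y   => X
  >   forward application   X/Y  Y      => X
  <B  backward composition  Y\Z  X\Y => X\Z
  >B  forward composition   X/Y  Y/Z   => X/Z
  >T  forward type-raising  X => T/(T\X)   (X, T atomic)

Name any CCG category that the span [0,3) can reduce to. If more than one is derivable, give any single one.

[0,5] S   >
  [0,3] S/(S\NP)   <
    [0,2] N   >
      [0,1] "some" : N/(N/S)
      [1,2] "from" : N/S
    [2,3] "plan" : (S/(S\NP))\N
  [3,5] S\NP   <
    [3,4] "chased" : N/NP
    [4,5] "built" : (S\NP)\(N/NP)

S/(S\NP)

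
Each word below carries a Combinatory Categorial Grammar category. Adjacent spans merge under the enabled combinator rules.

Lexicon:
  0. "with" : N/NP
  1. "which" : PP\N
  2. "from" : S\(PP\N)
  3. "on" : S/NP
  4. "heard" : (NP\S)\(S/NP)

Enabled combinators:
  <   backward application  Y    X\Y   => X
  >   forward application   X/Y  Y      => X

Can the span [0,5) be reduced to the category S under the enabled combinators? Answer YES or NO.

N/NP PP\N S\(PP\N) S/NP (NP\S)\(S/NP)
CKY chart[0,5] = {N}; S ∉ chart

NO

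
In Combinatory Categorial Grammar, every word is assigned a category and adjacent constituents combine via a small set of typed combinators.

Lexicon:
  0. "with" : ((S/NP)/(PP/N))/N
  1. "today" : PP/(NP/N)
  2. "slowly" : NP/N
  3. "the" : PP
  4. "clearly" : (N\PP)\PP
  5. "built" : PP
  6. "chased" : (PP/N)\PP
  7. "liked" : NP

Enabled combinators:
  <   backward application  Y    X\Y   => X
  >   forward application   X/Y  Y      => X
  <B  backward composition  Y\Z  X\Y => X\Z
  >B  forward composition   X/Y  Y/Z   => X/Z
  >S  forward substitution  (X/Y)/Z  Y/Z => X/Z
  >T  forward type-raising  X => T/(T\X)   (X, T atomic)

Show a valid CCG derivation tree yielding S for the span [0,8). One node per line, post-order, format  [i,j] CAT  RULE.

[0,1] ((S/NP)/(PP/N))/N  lex  "with"
[1,2] PP/(NP/N)  lex  "today"
[2,3] NP/N  lex  "slowly"
[1,3] PP  >  k=2
[3,4] PP  lex  "the"
[4,5] (N\PP)\PP  lex  "clearly"
[3,5] N\PP  <  k=4
[1,5] N  <  k=3
[0,5] (S/NP)/(PP/N)  >  k=1
[5,6] PP  lex  "built"
[6,7] (PP/N)\PP  lex  "chased"
[5,7] PP/N  <  k=6
[0,7] S/NP  >  k=5
[7,8] NP  lex  "liked"
[0,8] S  >  k=7

[0,8] S   >
  [0,7] S/NP   >
    [0,5] (S/NP)/(PP/N)   >
      [0,1] "with" : ((S/NP)/(PP/N))/N
      [1,5] N   <
        [1,3] PP   >
          [1,2] "today" : PP/(NP/N)
          [2,3] "slowly" : NP/N
        [3,5] N\PP   <
          [3,4] "the" : PP
          [4,5] "clearly" : (N\PP)\PP
    [5,7] PP/N   <
      [5,6] "built" : PP
      [6,7] "chased" : (PP/N)\PP
  [7,8] "liked" : NP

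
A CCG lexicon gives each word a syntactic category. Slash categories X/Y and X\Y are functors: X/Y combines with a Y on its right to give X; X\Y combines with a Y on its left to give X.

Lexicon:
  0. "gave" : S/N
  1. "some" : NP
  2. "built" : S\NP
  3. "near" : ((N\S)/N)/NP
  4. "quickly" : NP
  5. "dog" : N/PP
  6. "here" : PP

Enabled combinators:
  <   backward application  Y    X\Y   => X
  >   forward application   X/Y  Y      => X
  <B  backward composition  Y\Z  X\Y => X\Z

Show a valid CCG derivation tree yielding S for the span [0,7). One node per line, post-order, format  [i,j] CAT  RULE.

[0,1] S/N  lex  "gave"
[1,2] NP  lex  "some"
[2,3] S\NP  lex  "built"
[1,3] S  <  k=2
[3,4] ((N\S)/N)/NP  lex  "near"
[4,5] NP  lex  "quickly"
[3,5] (N\S)/N  >  k=4
[5,6] N/PP  lex  "dog"
[6,7] PP  lex  "here"
[5,7] N  >  k=6
[3,7] N\S  >  k=5
[1,7] N  <  k=3
[0,7] S  >  k=1

[0,7] S   >
  [0,1] "gave" : S/N
  [1,7] N   <
    [1,3] S   <
      [1,2] "some" : NP
      [2,3] "built" : S\NP
    [3,7] N\S   >
      [3,5] (N\S)/N   >
        [3,4] "near" : ((N\S)/N)/NP
        [4,5] "quickly" : NP
      [5,7] N   >
        [5,6] "dog" : N/PP
        [6,7] "here" : PP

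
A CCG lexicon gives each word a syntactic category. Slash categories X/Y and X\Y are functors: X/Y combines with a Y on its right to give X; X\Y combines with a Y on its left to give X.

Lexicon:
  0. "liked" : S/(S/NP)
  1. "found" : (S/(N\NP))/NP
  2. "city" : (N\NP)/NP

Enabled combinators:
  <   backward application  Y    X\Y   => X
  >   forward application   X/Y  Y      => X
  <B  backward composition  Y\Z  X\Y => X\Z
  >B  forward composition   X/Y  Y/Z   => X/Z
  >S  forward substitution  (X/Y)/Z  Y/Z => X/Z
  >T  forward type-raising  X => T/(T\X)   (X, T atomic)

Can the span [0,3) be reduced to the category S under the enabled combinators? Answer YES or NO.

[0,3] S   >
  [0,1] "liked" : S/(S/NP)
  [1,3] S/NP   >S
    [1,2] "found" : (S/(N\NP))/NP
    [2,3] "city" : (N\NP)/NP

YES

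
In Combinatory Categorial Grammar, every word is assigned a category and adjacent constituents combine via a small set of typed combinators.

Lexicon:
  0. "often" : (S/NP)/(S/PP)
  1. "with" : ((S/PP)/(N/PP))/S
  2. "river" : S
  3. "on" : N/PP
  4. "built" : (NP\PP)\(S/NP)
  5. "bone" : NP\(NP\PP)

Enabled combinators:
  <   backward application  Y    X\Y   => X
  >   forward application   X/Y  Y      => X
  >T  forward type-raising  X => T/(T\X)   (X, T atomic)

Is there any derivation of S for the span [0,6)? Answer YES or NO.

NO

(S/NP)/(S/PP) ((S/PP)/(N/PP))/S S N/PP (NP\PP)\(S/NP) NP\(NP\PP)
CKY chart[0,6] = {N/(N\NP), NP, NP/(NP\NP), PP/(PP\NP), S/(S\NP)}; S ∉ chart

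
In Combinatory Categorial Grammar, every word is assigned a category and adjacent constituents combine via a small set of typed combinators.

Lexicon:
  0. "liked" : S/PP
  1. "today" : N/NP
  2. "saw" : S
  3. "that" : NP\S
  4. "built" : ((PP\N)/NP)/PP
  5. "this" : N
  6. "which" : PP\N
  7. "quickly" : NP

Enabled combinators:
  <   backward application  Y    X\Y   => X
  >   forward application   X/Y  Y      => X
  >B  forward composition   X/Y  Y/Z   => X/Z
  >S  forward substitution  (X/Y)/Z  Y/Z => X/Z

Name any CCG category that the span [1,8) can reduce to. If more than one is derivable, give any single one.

[0,8] S   >
  [0,1] "liked" : S/PP
  [1,8] PP   <
    [1,4] N   >
      [1,2] "today" : N/NP
      [2,4] NP   <
        [2,3] "saw" : S
        [3,4] "that" : NP\S
    [4,8] PP\N   >
      [4,7] (PP\N)/NP   >
        [4,5] "built" : ((PP\N)/NP)/PP
        [5,7] PP   <
          [5,6] "this" : N
          [6,7] "which" : PP\N
      [7,8] "quickly" : NP

PP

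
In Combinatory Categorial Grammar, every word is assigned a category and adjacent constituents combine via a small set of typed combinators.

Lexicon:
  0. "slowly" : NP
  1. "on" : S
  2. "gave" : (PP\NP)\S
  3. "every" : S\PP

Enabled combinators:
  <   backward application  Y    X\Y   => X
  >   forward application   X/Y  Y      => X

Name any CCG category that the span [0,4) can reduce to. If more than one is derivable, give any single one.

[0,4] S   <
  [0,3] PP   <
    [0,1] "slowly" : NP
    [1,3] PP\NP   <
      [1,2] "on" : S
      [2,3] "gave" : (PP\NP)\S
  [3,4] "every" : S\PP

S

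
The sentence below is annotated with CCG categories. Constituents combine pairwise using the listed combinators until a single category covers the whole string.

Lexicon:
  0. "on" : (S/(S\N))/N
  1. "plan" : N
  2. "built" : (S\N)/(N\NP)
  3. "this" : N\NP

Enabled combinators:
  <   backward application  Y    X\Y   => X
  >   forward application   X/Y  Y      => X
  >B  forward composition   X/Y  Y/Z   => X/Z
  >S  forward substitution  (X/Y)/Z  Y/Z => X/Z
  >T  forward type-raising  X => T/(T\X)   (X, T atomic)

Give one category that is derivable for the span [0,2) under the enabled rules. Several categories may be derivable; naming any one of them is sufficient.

S/(S\N)

[0,4] S   >
  [0,2] S/(S\N)   >
    [0,1] "on" : (S/(S\N))/N
    [1,2] "plan" : N
  [2,4] S\N   >
    [2,3] "built" : (S\N)/(N\NP)
    [3,4] "this" : N\NP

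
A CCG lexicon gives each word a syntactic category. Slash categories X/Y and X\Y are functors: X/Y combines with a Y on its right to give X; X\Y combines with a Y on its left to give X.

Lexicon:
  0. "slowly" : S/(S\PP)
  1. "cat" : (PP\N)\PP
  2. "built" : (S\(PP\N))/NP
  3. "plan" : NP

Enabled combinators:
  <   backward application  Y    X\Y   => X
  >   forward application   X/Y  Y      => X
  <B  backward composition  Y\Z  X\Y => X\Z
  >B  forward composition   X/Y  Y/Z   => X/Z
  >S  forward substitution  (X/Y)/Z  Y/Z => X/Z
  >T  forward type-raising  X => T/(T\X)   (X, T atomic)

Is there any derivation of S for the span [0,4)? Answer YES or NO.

[0,4] S   >
  [0,1] "slowly" : S/(S\PP)
  [1,4] S\PP   <B
    [1,2] "cat" : (PP\N)\PP
    [2,4] S\(PP\N)   >
      [2,3] "built" : (S\(PP\N))/NP
      [3,4] "plan" : NP

YES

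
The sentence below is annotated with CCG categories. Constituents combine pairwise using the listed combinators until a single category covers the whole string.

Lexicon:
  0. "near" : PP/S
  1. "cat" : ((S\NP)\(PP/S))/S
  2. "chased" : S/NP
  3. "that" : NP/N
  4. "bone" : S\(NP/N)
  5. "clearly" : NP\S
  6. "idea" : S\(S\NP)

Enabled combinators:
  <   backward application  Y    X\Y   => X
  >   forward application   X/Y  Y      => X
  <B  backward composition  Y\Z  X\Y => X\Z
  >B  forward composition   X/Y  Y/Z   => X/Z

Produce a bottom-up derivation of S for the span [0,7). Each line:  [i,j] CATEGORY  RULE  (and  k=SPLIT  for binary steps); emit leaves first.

[0,7] S   <
  [0,6] S\NP   <
    [0,1] "near" : PP/S
    [1,6] (S\NP)\(PP/S)   >
      [1,2] "cat" : ((S\NP)\(PP/S))/S
      [2,6] S   >
        [2,3] "chased" : S/NP
        [3,6] NP   <
          [3,5] S   <
            [3,4] "that" : NP/N
            [4,5] "bone" : S\(NP/N)
          [5,6] "clearly" : NP\S
  [6,7] "idea" : S\(S\NP)

[0,1] PP/S  lex  "near"
[1,2] ((S\NP)\(PP/S))/S  lex  "cat"
[2,3] S/NP  lex  "chased"
[3,4] NP/N  lex  "that"
[4,5] S\(NP/N)  lex  "bone"
[3,5] S  <  k=4
[5,6] NP\S  lex  "clearly"
[3,6] NP  <  k=5
[2,6] S  >  k=3
[1,6] (S\NP)\(PP/S)  >  k=2
[0,6] S\NP  <  k=1
[6,7] S\(S\NP)  lex  "idea"
[0,7] S  <  k=6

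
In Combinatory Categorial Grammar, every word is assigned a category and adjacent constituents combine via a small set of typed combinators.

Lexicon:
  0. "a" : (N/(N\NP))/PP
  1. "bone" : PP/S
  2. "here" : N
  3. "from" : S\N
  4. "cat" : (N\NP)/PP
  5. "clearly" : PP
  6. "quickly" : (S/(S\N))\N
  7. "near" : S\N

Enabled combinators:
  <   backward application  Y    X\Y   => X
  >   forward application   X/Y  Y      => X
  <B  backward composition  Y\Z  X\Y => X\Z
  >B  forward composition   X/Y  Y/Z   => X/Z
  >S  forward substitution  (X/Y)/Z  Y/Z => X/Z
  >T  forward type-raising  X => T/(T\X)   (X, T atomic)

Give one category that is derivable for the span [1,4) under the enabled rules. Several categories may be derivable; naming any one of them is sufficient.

[0,8] S   >
  [0,7] S/(S\N)   <
    [0,6] N   >
      [0,4] N/(N\NP)   >
        [0,1] "a" : (N/(N\NP))/PP
        [1,4] PP   >
          [1,2] "bone" : PP/S
          [2,4] S   >
            [2,3] S/(S\N)   >T
              [2,3] "here" : N
            [3,4] "from" : S\N
      [4,6] N\NP   >
        [4,5] "cat" : (N\NP)/PP
        [5,6] "clearly" : PP
    [6,7] "quickly" : (S/(S\N))\N
  [7,8] "near" : S\N

PP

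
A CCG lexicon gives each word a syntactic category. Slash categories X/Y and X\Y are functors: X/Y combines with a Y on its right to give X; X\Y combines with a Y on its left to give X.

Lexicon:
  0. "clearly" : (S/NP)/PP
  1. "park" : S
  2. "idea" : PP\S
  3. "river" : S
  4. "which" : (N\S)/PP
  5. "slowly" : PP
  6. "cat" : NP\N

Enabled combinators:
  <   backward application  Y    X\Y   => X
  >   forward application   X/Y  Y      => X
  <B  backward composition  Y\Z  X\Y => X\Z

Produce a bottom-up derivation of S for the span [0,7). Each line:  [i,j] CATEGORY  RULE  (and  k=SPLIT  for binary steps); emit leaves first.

[0,1] (S/NP)/PP  lex  "clearly"
[1,2] S  lex  "park"
[2,3] PP\S  lex  "idea"
[1,3] PP  <  k=2
[0,3] S/NP  >  k=1
[3,4] S  lex  "river"
[4,5] (N\S)/PP  lex  "which"
[5,6] PP  lex  "slowly"
[4,6] N\S  >  k=5
[3,6] N  <  k=4
[6,7] NP\N  lex  "cat"
[3,7] NP  <  k=6
[0,7] S  >  k=3

[0,7] S   >
  [0,3] S/NP   >
    [0,1] "clearly" : (S/NP)/PP
    [1,3] PP   <
      [1,2] "park" : S
      [2,3] "idea" : PP\S
  [3,7] NP   <
    [3,6] N   <
      [3,4] "river" : S
      [4,6] N\S   >
        [4,5] "which" : (N\S)/PP
        [5,6] "slowly" : PP
    [6,7] "cat" : NP\N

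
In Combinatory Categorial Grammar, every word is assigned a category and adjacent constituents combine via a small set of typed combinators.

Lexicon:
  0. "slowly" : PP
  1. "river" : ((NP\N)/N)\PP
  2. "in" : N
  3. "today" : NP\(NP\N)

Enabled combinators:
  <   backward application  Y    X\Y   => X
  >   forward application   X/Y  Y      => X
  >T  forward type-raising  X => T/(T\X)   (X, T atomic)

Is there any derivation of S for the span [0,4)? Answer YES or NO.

NO

PP ((NP\N)/N)\PP N NP\(NP\N)
CKY chart[0,4] = {N/(N\NP), NP, NP/(NP\NP), PP/(PP\NP), S/(S\NP)}; S ∉ chart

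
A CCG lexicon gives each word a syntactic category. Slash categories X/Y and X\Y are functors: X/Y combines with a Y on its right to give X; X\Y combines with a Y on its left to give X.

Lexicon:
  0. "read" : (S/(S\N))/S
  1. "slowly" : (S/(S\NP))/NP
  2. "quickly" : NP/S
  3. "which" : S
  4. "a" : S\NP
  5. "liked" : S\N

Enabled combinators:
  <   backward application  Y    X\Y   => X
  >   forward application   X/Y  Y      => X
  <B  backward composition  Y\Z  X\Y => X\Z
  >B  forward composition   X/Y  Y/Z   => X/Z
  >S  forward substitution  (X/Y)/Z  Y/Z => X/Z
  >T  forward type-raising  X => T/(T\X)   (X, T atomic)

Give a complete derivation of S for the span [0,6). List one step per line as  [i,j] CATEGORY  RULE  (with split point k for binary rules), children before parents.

[0,1] (S/(S\N))/S  lex  "read"
[1,2] (S/(S\NP))/NP  lex  "slowly"
[2,3] NP/S  lex  "quickly"
[3,4] S  lex  "which"
[2,4] NP  >  k=3
[1,4] S/(S\NP)  >  k=2
[4,5] S\NP  lex  "a"
[1,5] S  >  k=4
[0,5] S/(S\N)  >  k=1
[5,6] S\N  lex  "liked"
[0,6] S  >  k=5

[0,6] S   >
  [0,5] S/(S\N)   >
    [0,1] "read" : (S/(S\N))/S
    [1,5] S   >
      [1,4] S/(S\NP)   >
        [1,2] "slowly" : (S/(S\NP))/NP
        [2,4] NP   >
          [2,3] "quickly" : NP/S
          [3,4] "which" : S
      [4,5] "a" : S\NP
  [5,6] "liked" : S\N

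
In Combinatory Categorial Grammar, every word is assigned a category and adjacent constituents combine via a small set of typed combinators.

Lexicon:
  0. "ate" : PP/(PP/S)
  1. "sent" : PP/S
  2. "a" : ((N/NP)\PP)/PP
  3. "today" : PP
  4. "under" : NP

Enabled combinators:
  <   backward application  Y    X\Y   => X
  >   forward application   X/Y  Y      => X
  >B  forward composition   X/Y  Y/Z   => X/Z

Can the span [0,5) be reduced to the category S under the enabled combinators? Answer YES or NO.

PP/(PP/S) PP/S ((N/NP)\PP)/PP PP NP
CKY chart[0,5] = {N}; S ∉ chart

NO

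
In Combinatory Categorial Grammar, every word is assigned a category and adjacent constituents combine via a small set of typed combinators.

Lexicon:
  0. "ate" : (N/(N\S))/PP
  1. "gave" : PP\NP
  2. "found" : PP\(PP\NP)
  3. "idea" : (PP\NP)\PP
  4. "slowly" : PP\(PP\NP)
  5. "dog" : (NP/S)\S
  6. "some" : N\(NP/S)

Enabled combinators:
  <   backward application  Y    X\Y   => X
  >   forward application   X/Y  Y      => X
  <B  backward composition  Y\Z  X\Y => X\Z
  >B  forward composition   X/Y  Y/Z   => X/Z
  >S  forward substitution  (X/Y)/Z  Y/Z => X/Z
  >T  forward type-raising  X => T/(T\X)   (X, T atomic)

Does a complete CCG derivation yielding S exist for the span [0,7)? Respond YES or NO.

(N/(N\S))/PP PP\NP PP\(PP\NP) (PP\NP)\PP PP\(PP\NP) (NP/S)\S N\(NP/S)
CKY chart[0,7] = {N, N/(N\N), NP/(NP\N), PP/(PP\N), S/(S\N)}; S ∉ chart

NO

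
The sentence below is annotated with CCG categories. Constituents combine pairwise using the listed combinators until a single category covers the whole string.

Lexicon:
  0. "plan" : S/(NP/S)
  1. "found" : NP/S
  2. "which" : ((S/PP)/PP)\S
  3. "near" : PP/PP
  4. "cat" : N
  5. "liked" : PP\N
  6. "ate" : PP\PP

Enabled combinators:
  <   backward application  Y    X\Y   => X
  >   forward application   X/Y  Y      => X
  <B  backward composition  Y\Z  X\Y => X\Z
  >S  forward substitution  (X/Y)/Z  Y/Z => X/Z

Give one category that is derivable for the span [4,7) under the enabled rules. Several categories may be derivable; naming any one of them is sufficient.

PP

[0,7] S   >
  [0,4] S/PP   >S
    [0,3] (S/PP)/PP   <
      [0,2] S   >
        [0,1] "plan" : S/(NP/S)
        [1,2] "found" : NP/S
      [2,3] "which" : ((S/PP)/PP)\S
    [3,4] "near" : PP/PP
  [4,7] PP   <
    [4,5] "cat" : N
    [5,7] PP\N   <B
      [5,6] "liked" : PP\N
      [6,7] "ate" : PP\PP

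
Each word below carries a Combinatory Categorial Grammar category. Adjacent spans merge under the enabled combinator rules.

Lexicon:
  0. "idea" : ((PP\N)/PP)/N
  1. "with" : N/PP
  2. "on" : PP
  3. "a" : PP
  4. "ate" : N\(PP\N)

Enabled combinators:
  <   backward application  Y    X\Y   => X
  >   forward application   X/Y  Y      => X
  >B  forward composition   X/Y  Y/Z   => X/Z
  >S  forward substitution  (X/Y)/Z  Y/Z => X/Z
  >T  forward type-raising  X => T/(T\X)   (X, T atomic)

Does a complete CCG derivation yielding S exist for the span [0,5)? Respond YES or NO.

NO

((PP\N)/PP)/N N/PP PP PP N\(PP\N)
CKY chart[0,5] = {N, N/(N\N), NP/(NP\N), PP/(PP\N), S/(S\N)}; S ∉ chart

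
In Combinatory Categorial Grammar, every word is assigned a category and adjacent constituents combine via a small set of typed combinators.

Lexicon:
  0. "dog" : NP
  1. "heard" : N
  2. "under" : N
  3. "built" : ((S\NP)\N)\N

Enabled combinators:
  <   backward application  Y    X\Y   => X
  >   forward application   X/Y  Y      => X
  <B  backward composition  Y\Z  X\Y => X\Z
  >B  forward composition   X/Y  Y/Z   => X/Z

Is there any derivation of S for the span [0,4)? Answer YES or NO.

[0,4] S   <
  [0,1] "dog" : NP
  [1,4] S\NP   <
    [1,2] "heard" : N
    [2,4] (S\NP)\N   <
      [2,3] "under" : N
      [3,4] "built" : ((S\NP)\N)\N

YES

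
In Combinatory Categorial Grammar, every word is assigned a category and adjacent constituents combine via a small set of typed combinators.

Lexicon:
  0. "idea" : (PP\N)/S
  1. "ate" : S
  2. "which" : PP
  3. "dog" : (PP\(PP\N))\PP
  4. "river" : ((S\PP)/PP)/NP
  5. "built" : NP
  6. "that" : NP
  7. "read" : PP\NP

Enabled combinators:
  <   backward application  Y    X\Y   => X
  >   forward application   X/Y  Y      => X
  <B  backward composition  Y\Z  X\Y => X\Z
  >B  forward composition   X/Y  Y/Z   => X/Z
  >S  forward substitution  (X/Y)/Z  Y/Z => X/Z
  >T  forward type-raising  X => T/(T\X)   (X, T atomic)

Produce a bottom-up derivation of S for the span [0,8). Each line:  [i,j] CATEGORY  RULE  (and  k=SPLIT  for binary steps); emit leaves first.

[0,8] S   <
  [0,4] PP   <
    [0,2] PP\N   >
      [0,1] "idea" : (PP\N)/S
      [1,2] "ate" : S
    [2,4] PP\(PP\N)   <
      [2,3] "which" : PP
      [3,4] "dog" : (PP\(PP\N))\PP
  [4,8] S\PP   >
    [4,6] (S\PP)/PP   >
      [4,5] "river" : ((S\PP)/PP)/NP
      [5,6] "built" : NP
    [6,8] PP   <
      [6,7] "that" : NP
      [7,8] "read" : PP\NP

[0,1] (PP\N)/S  lex  "idea"
[1,2] S  lex  "ate"
[0,2] PP\N  >  k=1
[2,3] PP  lex  "which"
[3,4] (PP\(PP\N))\PP  lex  "dog"
[2,4] PP\(PP\N)  <  k=3
[0,4] PP  <  k=2
[4,5] ((S\PP)/PP)/NP  lex  "river"
[5,6] NP  lex  "built"
[4,6] (S\PP)/PP  >  k=5
[6,7] NP  lex  "that"
[7,8] PP\NP  lex  "read"
[6,8] PP  <  k=7
[4,8] S\PP  >  k=6
[0,8] S  <  k=4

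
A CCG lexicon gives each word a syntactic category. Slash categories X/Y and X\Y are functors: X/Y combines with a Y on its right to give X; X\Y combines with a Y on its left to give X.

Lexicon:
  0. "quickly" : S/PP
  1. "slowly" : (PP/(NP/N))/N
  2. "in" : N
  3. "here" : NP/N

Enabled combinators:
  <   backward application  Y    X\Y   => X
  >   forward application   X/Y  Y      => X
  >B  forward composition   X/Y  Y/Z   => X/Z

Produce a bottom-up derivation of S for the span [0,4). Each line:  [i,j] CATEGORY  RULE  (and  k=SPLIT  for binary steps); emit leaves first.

[0,4] S   >
  [0,1] "quickly" : S/PP
  [1,4] PP   >
    [1,3] PP/(NP/N)   >
      [1,2] "slowly" : (PP/(NP/N))/N
      [2,3] "in" : N
    [3,4] "here" : NP/N

[0,1] S/PP  lex  "quickly"
[1,2] (PP/(NP/N))/N  lex  "slowly"
[2,3] N  lex  "in"
[1,3] PP/(NP/N)  >  k=2
[3,4] NP/N  lex  "here"
[1,4] PP  >  k=3
[0,4] S  >  k=1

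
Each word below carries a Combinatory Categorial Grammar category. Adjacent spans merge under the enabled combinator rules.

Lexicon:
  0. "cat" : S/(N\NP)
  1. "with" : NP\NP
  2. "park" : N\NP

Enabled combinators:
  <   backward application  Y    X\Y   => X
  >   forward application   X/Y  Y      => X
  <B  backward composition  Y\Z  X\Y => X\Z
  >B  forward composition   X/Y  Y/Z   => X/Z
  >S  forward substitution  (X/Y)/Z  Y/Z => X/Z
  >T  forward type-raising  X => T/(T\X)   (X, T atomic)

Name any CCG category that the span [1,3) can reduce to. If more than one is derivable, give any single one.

N\NP

[0,3] S   >
  [0,1] "cat" : S/(N\NP)
  [1,3] N\NP   <B
    [1,2] "with" : NP\NP
    [2,3] "park" : N\NP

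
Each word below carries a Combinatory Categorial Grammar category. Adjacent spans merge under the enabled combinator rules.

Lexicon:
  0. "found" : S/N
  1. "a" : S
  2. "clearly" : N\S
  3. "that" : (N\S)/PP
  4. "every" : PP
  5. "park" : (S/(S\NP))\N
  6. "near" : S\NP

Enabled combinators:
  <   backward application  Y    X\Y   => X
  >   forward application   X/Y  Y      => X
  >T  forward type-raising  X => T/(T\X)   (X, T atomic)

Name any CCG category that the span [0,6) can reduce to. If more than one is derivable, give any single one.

S/(S\NP)

[0,7] S   >
  [0,6] S/(S\NP)   <
    [0,5] N   <
      [0,3] S   >
        [0,1] "found" : S/N
        [1,3] N   >
          [1,2] N/(N\S)   >T
            [1,2] "a" : S
          [2,3] "clearly" : N\S
      [3,5] N\S   >
        [3,4] "that" : (N\S)/PP
        [4,5] "every" : PP
    [5,6] "park" : (S/(S\NP))\N
  [6,7] "near" : S\NP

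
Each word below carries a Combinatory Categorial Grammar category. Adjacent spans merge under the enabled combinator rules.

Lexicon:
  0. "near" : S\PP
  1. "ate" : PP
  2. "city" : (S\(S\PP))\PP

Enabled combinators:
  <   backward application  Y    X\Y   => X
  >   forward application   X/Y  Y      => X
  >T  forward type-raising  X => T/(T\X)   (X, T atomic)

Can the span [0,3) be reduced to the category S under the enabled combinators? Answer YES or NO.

[0,3] S   <
  [0,1] "near" : S\PP
  [1,3] S\(S\PP)   <
    [1,2] "ate" : PP
    [2,3] "city" : (S\(S\PP))\PP

YES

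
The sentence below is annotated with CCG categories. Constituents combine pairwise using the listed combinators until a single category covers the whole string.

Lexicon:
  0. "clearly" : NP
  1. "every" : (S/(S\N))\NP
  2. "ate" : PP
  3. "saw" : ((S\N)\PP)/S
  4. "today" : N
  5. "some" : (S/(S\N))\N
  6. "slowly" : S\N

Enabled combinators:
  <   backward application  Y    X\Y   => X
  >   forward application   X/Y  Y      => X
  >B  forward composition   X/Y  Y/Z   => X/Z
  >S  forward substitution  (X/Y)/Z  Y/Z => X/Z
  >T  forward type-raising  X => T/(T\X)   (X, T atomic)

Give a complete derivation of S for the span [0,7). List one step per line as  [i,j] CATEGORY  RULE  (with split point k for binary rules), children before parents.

[0,1] NP  lex  "clearly"
[1,2] (S/(S\N))\NP  lex  "every"
[0,2] S/(S\N)  <  k=1
[2,3] PP  lex  "ate"
[3,4] ((S\N)\PP)/S  lex  "saw"
[4,5] N  lex  "today"
[5,6] (S/(S\N))\N  lex  "some"
[4,6] S/(S\N)  <  k=5
[6,7] S\N  lex  "slowly"
[4,7] S  >  k=6
[3,7] (S\N)\PP  >  k=4
[2,7] S\N  <  k=3
[0,7] S  >  k=2

[0,7] S   >
  [0,2] S/(S\N)   <
    [0,1] "clearly" : NP
    [1,2] "every" : (S/(S\N))\NP
  [2,7] S\N   <
    [2,3] "ate" : PP
    [3,7] (S\N)\PP   >
      [3,4] "saw" : ((S\N)\PP)/S
      [4,7] S   >
        [4,6] S/(S\N)   <
          [4,5] "today" : N
          [5,6] "some" : (S/(S\N))\N
        [6,7] "slowly" : S\N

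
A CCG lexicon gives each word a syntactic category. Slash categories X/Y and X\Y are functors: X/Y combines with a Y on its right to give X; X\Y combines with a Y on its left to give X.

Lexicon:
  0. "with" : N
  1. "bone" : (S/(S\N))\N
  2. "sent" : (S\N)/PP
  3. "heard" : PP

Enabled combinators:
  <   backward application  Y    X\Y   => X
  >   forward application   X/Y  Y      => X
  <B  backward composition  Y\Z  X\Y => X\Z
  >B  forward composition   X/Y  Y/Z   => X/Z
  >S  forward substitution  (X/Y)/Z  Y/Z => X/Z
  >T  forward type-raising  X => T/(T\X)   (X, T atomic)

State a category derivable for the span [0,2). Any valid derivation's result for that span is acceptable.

[0,4] S   >
  [0,2] S/(S\N)   <
    [0,1] "with" : N
    [1,2] "bone" : (S/(S\N))\N
  [2,4] S\N   >
    [2,3] "sent" : (S\N)/PP
    [3,4] "heard" : PP

S/(S\N)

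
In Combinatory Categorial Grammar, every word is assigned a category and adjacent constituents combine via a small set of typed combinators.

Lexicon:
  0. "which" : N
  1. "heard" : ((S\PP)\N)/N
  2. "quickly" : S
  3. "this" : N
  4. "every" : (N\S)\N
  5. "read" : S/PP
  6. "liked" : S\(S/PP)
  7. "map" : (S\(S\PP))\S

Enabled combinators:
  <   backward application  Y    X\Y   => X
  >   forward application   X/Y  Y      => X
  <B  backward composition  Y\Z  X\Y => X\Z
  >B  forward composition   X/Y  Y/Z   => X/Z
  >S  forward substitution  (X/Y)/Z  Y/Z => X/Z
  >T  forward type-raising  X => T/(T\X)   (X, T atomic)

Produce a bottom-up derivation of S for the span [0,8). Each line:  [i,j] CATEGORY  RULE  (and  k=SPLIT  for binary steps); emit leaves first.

[0,8] S   <
  [0,5] S\PP   <
    [0,1] "which" : N
    [1,5] (S\PP)\N   >
      [1,2] "heard" : ((S\PP)\N)/N
      [2,5] N   <
        [2,3] "quickly" : S
        [3,5] N\S   <
          [3,4] "this" : N
          [4,5] "every" : (N\S)\N
  [5,8] S\(S\PP)   <
    [5,7] S   <
      [5,6] "read" : S/PP
      [6,7] "liked" : S\(S/PP)
    [7,8] "map" : (S\(S\PP))\S

[0,1] N  lex  "which"
[1,2] ((S\PP)\N)/N  lex  "heard"
[2,3] S  lex  "quickly"
[3,4] N  lex  "this"
[4,5] (N\S)\N  lex  "every"
[3,5] N\S  <  k=4
[2,5] N  <  k=3
[1,5] (S\PP)\N  >  k=2
[0,5] S\PP  <  k=1
[5,6] S/PP  lex  "read"
[6,7] S\(S/PP)  lex  "liked"
[5,7] S  <  k=6
[7,8] (S\(S\PP))\S  lex  "map"
[5,8] S\(S\PP)  <  k=7
[0,8] S  <  k=5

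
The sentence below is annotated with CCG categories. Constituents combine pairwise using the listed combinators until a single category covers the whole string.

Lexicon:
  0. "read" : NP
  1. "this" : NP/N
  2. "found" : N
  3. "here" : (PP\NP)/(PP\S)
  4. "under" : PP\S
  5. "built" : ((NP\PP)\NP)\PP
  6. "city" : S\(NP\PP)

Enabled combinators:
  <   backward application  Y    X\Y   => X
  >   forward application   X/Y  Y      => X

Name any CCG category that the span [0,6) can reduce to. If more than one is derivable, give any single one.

[0,7] S   <
  [0,6] NP\PP   <
    [0,1] "read" : NP
    [1,6] (NP\PP)\NP   <
      [1,5] PP   <
        [1,3] NP   >
          [1,2] "this" : NP/N
          [2,3] "found" : N
        [3,5] PP\NP   >
          [3,4] "here" : (PP\NP)/(PP\S)
          [4,5] "under" : PP\S
      [5,6] "built" : ((NP\PP)\NP)\PP
  [6,7] "city" : S\(NP\PP)

NP\PP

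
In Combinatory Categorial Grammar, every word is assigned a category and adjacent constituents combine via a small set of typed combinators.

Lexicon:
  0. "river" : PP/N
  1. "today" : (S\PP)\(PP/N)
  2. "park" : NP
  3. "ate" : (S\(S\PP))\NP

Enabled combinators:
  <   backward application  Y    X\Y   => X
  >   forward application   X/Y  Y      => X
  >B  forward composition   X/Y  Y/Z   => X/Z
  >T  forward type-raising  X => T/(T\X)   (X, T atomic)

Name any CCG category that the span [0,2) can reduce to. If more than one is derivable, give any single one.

S\PP

[0,4] S   <
  [0,2] S\PP   <
    [0,1] "river" : PP/N
    [1,2] "today" : (S\PP)\(PP/N)
  [2,4] S\(S\PP)   <
    [2,3] "park" : NP
    [3,4] "ate" : (S\(S\PP))\NP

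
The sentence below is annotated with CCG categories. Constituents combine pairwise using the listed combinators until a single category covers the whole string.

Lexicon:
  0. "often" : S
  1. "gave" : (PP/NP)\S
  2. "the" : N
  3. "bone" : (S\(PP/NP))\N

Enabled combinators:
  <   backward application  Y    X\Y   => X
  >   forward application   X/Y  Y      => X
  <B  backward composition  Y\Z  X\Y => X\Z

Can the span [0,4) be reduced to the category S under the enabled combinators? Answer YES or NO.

[0,4] S   <
  [0,2] PP/NP   <
    [0,1] "often" : S
    [1,2] "gave" : (PP/NP)\S
  [2,4] S\(PP/NP)   <
    [2,3] "the" : N
    [3,4] "bone" : (S\(PP/NP))\N

YES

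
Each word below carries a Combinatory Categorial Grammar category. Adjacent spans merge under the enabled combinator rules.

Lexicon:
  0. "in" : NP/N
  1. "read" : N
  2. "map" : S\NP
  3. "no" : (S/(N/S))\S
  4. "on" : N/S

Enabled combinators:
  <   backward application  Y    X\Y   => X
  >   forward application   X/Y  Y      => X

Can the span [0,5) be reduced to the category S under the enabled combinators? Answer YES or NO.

[0,5] S   >
  [0,4] S/(N/S)   <
    [0,3] S   <
      [0,2] NP   >
        [0,1] "in" : NP/N
        [1,2] "read" : N
      [2,3] "map" : S\NP
    [3,4] "no" : (S/(N/S))\S
  [4,5] "on" : N/S

YES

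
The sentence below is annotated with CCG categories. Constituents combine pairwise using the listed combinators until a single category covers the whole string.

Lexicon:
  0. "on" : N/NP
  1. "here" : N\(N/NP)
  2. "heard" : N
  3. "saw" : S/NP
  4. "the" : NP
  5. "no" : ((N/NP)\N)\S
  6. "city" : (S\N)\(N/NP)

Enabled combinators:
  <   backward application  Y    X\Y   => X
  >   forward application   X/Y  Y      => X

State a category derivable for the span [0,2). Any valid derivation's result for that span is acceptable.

N

[0,7] S   <
  [0,2] N   <
    [0,1] "on" : N/NP
    [1,2] "here" : N\(N/NP)
  [2,7] S\N   <
    [2,6] N/NP   <
      [2,3] "heard" : N
      [3,6] (N/NP)\N   <
        [3,5] S   >
          [3,4] "saw" : S/NP
          [4,5] "the" : NP
        [5,6] "no" : ((N/NP)\N)\S
    [6,7] "city" : (S\N)\(N/NP)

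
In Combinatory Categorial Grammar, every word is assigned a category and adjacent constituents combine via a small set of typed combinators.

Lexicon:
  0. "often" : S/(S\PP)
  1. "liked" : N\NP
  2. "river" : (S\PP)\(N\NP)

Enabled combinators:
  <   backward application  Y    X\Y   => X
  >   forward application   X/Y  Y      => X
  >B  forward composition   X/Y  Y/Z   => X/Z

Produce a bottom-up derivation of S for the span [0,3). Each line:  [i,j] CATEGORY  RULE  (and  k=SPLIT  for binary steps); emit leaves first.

[0,1] S/(S\PP)  lex  "often"
[1,2] N\NP  lex  "liked"
[2,3] (S\PP)\(N\NP)  lex  "river"
[1,3] S\PP  <  k=2
[0,3] S  >  k=1

[0,3] S   >
  [0,1] "often" : S/(S\PP)
  [1,3] S\PP   <
    [1,2] "liked" : N\NP
    [2,3] "river" : (S\PP)\(N\NP)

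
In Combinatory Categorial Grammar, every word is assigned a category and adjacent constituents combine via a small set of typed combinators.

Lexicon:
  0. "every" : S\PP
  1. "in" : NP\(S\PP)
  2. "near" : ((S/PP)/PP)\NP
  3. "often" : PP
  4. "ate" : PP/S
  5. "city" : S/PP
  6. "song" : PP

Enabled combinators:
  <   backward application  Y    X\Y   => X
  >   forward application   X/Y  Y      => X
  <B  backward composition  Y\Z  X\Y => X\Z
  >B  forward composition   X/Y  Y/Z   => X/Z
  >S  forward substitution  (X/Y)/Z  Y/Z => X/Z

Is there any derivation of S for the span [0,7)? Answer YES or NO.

YES

[0,7] S   >
  [0,4] S/PP   >
    [0,3] (S/PP)/PP   <
      [0,2] NP   <
        [0,1] "every" : S\PP
        [1,2] "in" : NP\(S\PP)
      [2,3] "near" : ((S/PP)/PP)\NP
    [3,4] "often" : PP
  [4,7] PP   >
    [4,5] "ate" : PP/S
    [5,7] S   >
      [5,6] "city" : S/PP
      [6,7] "song" : PP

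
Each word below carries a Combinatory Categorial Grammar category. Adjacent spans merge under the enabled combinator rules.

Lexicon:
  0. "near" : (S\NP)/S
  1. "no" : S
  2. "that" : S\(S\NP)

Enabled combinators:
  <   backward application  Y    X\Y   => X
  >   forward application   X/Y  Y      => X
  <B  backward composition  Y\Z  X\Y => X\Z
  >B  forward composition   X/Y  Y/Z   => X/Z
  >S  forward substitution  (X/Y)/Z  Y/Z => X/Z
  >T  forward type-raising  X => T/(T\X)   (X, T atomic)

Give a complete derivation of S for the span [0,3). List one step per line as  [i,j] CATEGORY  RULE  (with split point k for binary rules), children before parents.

[0,1] (S\NP)/S  lex  "near"
[1,2] S  lex  "no"
[0,2] S\NP  >  k=1
[2,3] S\(S\NP)  lex  "that"
[0,3] S  <  k=2

[0,3] S   <
  [0,2] S\NP   >
    [0,1] "near" : (S\NP)/S
    [1,2] "no" : S
  [2,3] "that" : S\(S\NP)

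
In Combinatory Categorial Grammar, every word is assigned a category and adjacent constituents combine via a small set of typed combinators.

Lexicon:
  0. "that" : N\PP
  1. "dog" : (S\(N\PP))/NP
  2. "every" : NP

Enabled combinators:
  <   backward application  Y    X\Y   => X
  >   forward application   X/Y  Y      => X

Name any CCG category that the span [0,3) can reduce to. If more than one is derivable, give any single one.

S

[0,3] S   <
  [0,1] "that" : N\PP
  [1,3] S\(N\PP)   >
    [1,2] "dog" : (S\(N\PP))/NP
    [2,3] "every" : NP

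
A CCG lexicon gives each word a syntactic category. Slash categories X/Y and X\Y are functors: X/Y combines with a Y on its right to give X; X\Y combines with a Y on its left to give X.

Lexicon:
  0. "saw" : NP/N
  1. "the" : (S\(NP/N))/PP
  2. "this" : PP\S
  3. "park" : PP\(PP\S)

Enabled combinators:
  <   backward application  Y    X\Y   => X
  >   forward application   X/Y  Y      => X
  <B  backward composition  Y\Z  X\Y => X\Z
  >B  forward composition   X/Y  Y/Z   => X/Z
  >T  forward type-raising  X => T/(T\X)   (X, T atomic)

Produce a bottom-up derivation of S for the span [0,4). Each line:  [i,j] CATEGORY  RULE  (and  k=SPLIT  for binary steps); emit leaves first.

[0,4] S   <
  [0,1] "saw" : NP/N
  [1,4] S\(NP/N)   >
    [1,2] "the" : (S\(NP/N))/PP
    [2,4] PP   <
      [2,3] "this" : PP\S
      [3,4] "park" : PP\(PP\S)

[0,1] NP/N  lex  "saw"
[1,2] (S\(NP/N))/PP  lex  "the"
[2,3] PP\S  lex  "this"
[3,4] PP\(PP\S)  lex  "park"
[2,4] PP  <  k=3
[1,4] S\(NP/N)  >  k=2
[0,4] S  <  k=1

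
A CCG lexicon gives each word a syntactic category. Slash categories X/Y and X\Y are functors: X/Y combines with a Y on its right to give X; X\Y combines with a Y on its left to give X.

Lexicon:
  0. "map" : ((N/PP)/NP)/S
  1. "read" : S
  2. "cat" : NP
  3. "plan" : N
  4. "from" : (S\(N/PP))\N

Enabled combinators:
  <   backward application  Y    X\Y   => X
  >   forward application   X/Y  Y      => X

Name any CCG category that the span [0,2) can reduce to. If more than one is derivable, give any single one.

(N/PP)/NP

[0,5] S   <
  [0,3] N/PP   >
    [0,2] (N/PP)/NP   >
      [0,1] "map" : ((N/PP)/NP)/S
      [1,2] "read" : S
    [2,3] "cat" : NP
  [3,5] S\(N/PP)   <
    [3,4] "plan" : N
    [4,5] "from" : (S\(N/PP))\N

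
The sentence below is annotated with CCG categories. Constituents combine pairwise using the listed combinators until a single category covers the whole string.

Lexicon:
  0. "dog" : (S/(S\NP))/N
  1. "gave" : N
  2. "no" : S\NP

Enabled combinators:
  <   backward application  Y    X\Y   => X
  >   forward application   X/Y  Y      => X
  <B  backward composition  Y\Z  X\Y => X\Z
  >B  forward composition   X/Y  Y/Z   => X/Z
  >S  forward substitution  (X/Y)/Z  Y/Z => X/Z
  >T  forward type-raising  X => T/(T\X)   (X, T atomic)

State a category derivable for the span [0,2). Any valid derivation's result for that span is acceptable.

S/(S\NP)

[0,3] S   >
  [0,2] S/(S\NP)   >
    [0,1] "dog" : (S/(S\NP))/N
    [1,2] "gave" : N
  [2,3] "no" : S\NP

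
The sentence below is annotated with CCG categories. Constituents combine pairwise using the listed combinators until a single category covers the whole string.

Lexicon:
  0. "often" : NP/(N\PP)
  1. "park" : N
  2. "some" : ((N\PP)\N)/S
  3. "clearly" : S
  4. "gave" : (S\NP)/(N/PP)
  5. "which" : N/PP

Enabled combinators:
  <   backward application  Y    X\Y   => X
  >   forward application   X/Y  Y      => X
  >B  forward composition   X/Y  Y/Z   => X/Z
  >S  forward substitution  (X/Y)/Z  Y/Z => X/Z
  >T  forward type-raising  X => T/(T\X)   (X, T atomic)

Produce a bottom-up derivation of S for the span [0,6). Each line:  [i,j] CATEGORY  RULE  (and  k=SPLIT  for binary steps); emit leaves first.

[0,6] S   <
  [0,4] NP   >
    [0,1] "often" : NP/(N\PP)
    [1,4] N\PP   <
      [1,2] "park" : N
      [2,4] (N\PP)\N   >
        [2,3] "some" : ((N\PP)\N)/S
        [3,4] "clearly" : S
  [4,6] S\NP   >
    [4,5] "gave" : (S\NP)/(N/PP)
    [5,6] "which" : N/PP

[0,1] NP/(N\PP)  lex  "often"
[1,2] N  lex  "park"
[2,3] ((N\PP)\N)/S  lex  "some"
[3,4] S  lex  "clearly"
[2,4] (N\PP)\N  >  k=3
[1,4] N\PP  <  k=2
[0,4] NP  >  k=1
[4,5] (S\NP)/(N/PP)  lex  "gave"
[5,6] N/PP  lex  "which"
[4,6] S\NP  >  k=5
[0,6] S  <  k=4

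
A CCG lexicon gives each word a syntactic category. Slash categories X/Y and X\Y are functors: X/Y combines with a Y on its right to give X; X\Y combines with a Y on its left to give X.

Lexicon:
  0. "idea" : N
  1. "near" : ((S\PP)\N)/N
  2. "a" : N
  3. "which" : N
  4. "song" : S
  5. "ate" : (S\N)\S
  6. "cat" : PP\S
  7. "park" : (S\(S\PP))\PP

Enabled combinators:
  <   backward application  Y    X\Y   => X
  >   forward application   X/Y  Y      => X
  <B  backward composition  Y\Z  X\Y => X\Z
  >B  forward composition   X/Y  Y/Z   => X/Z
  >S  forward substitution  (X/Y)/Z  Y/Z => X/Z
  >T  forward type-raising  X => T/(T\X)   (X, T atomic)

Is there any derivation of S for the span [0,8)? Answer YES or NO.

YES

[0,8] S   <
  [0,3] S\PP   <
    [0,1] "idea" : N
    [1,3] (S\PP)\N   >
      [1,2] "near" : ((S\PP)\N)/N
      [2,3] "a" : N
  [3,8] S\(S\PP)   <
    [3,7] PP   >
      [3,4] PP/(PP\N)   >T
        [3,4] "which" : N
      [4,7] PP\N   <B
        [4,6] S\N   <
          [4,5] "song" : S
          [5,6] "ate" : (S\N)\S
        [6,7] "cat" : PP\S
    [7,8] "park" : (S\(S\PP))\PP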